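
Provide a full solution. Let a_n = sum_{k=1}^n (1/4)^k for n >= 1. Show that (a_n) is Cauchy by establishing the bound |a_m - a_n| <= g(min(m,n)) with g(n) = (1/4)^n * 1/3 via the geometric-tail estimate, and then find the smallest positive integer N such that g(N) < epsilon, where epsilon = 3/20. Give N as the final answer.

For m > n >= 1: |a_m - a_n| = sum_{k=n+1}^m (1/4)^k < sum_{k=n+1}^infinity (1/4)^k = (1/4)^(n+1) / (1 - 1/4) = (1/4)^n * (1/4) * (4/3) = (1/4)^n * 1/3.
So g(n) = (1/4)^n / 3. Since g(n) -> 0, (a_n) is Cauchy.
Now solve g(N) < 3/20: (1/4)^N / 3 < 3/20 <=> 4^N > 1 / (3 * 3/20) = 20/9.
Check powers of 4: 4^0 = 1 <= 20/9, 4^1 = 4 > 20/9.
So the smallest such N is 1. Check: g(1) = 1/(3 * 4) = 1/12 < 3/20.

1


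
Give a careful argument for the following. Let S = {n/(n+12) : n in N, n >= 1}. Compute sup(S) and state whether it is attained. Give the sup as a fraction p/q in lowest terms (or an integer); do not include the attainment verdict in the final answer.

Analysis:
- Values: 1/13, 1/7, 1/5, 1/4, ... strictly increasing.
- Minimum is 1/13 (n=1); inf = 1/13 (attained).
- n/(n+12) = 1 - 12/(n+12) -> 1 from below as n -> infinity, and never equals 1.
- So sup = 1 (not attained).
Conclusion: sup(S) = 1, not attained in S.

1


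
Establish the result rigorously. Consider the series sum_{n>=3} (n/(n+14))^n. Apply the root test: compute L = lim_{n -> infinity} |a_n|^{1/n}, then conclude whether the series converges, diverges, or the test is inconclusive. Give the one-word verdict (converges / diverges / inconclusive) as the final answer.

Let a_n denote the general term. Form |a_n|^(1/n) and simplify:
|a_n|^(1/n) = n/(n + 14)
Take the limit as n -> infinity: L = 1.
Since L = 1, the root test is inconclusive. (In fact a_n = (n/(n+14))^n -> e^(-14) != 0, so the nth-term test shows divergence; but the root test itself gives no conclusion.)

inconclusive


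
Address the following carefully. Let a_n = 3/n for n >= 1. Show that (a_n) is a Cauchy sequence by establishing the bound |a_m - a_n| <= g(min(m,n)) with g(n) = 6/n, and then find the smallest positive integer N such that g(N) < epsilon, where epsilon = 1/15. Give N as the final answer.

For any m, n >= 1, by the triangle inequality:
|a_m - a_n| = |3/m - 3/n| <= 3*1/m + 3*1/n <= 6/min(m,n).
So g(n) = 6/n bounds the Cauchy difference. Since g(n) -> 0, (a_n) is Cauchy.
Now solve g(N) < 1/15: 6/N < 1/15 <=> N > 6 / (1/15) = 90.
The smallest integer strictly greater than 90 is N = 91.
Check: g(91) = 6/91 = 6/91 < 1/15; g(90) = 1/15 >= 1/15. So N = 91.

91


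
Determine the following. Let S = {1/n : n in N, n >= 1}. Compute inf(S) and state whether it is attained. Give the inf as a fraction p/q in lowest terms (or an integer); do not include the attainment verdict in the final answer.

Analysis:
- Values: 1, 1/2, 1/3, 1/4, ... strictly decreasing.
- The maximum is 1 (n=1); sup = 1 (attained).
- The set is bounded below by 0; 1/n -> 0 so 0 is the greatest lower bound.
- 0 is not in the set, so inf = 0 is not attained.
Conclusion: inf(S) = 0, not attained in S.

0


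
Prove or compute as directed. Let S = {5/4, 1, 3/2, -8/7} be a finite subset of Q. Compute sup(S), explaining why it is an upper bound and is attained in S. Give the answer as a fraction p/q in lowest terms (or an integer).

S is finite, so sup(S) = max(S).
Sorted decreasing:
3/2, 5/4, 1, -8/7
The extremum is 3/2.
For every x in S, x <= 3/2. And 3/2 is in S, so it is attained.
Therefore sup(S) = 3/2.

3/2


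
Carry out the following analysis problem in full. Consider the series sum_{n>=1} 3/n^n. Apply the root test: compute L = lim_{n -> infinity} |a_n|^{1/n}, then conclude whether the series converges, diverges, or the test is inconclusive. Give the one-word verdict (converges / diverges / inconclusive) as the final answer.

Let a_n denote the general term. Form |a_n|^(1/n) and simplify:
|a_n|^(1/n) = 3^(1/n)/n
Take the limit as n -> infinity: L = 0.
Since L = 0 < 1, the root test implies convergence.

converges


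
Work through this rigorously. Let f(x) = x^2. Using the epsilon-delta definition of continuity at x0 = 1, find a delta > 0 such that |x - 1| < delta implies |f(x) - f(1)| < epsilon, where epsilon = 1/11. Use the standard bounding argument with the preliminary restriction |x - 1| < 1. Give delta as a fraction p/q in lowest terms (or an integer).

Factor: |x^2 - (1)^2| = |x - 1| * |x + 1|.
Impose |x - 1| < 1 first. Then |x + 1| = |(x - 1) + 2*(1)| <= |x - 1| + 2*|1| < 1 + 2 = 3.
So |x^2 - (1)^2| < delta * 3.
We need delta * 3 <= 1/11, i.e. delta <= 1/11/3 = 1/33.
Since 1/33 < 1, this is tighter than 1; take delta = 1/33.
So delta = 1/33 works.

1/33


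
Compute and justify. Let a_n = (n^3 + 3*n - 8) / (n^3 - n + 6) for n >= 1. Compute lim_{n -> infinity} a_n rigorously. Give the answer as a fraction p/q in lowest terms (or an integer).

Divide numerator and denominator by n^3, the highest power:
numerator / n^3 = 1 + 3/n^2 - 8/n^3
denominator / n^3 = 1 - 1/n^2 + 6/n^3
As n -> infinity, all terms of the form c/n^k (k >= 1) tend to 0.
So numerator / n^3 -> 1 and denominator / n^3 -> 1.
Therefore lim a_n = 1.

1


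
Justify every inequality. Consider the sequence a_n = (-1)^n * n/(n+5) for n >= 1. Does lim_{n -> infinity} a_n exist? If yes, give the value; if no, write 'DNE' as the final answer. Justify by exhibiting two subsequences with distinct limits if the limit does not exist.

Examine the behaviour of a_n along subsequences.
a_{2k} = 2k/(2k+5) -> 1. a_{2k+1} = -(2k+1)/(2k+6) -> -1.
Since these two subsequential limits are 1 and -1, distinct, the full sequence cannot converge (a convergent sequence has all subsequences tending to the same limit). So lim a_n does not exist.

DNE


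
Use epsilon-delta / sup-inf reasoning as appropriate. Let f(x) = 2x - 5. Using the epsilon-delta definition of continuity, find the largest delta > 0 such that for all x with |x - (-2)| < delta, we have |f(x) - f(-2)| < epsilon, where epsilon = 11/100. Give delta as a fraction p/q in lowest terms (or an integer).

We compute f(-2) = 2*(-2) - 5 = -9.
|f(x) - f(-2)| = |2x - 5 - (-9)| = |2(x - (-2))| = 2|x - (-2)|.
We need 2|x - (-2)| < 11/100, i.e. |x - (-2)| < 11/100 / 2 = 11/200.
So any delta <= 11/200 works. Conversely, if delta > 11/200, then x = -2 + 11/200 satisfies |x - (-2)| = 11/200 < delta but |f(x) - f(-2)| = 2 * 11/200 = 11/100, which is not < 11/100; so no larger delta works.
Hence the largest such delta is 11/200.

11/200


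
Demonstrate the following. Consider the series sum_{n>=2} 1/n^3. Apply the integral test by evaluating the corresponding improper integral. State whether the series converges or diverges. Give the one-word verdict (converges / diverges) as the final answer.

Let f(x) = x^(-3). Then f is positive, continuous, and decreasing on [2, infinity), so the integral test applies.
Compute the improper integral int_{2}^infinity f(x) dx:
  antiderivative F(x) = -1/(2*x^2).
  As x -> infinity, F(x) -> 0 (since p = 3 > 1).
  So int = F(infinity) - F(2) = 0 - (-1/8) = 1/8.
  Finite, so by the integral test, the series converges.

converges


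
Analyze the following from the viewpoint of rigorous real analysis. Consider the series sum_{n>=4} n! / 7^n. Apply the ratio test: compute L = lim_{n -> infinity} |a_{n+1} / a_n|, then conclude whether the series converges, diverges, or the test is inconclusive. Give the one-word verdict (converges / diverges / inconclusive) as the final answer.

Let a_n denote the general term. Form the ratio a_{n+1}/a_n and simplify:
a_{n+1}/a_n = n/7 + 1/7
Take the limit as n -> infinity: L = infinity.
Since L = infinity > 1 (or L = infinity), the ratio test implies the series diverges.

diverges


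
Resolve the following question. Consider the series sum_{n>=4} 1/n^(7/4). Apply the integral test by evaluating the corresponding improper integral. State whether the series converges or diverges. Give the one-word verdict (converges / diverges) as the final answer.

Let f(x) = x^(-7/4). Then f is positive, continuous, and decreasing on [4, infinity), so the integral test applies.
Compute the improper integral int_{4}^infinity f(x) dx:
  antiderivative F(x) = -4/(3*x^(3/4)).
  As x -> infinity, F(x) -> 0 (since p = 7/4 > 1).
  So int = F(infinity) - F(4) = 0 - (-sqrt(2)/3) = sqrt(2)/3.
  Finite, so by the integral test, the series converges.

converges


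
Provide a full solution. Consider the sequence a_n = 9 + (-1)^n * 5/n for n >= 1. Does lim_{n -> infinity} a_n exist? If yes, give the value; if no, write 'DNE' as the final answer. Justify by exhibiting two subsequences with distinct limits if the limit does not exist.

Examine the behaviour of a_n along subsequences.
Even-n subsequence a_{2k} = 9 + 5/(2k) -> 9. Odd-n subsequence a_{2k+1} = 9 - 5/(2k+1) -> 9. Both tend to 9, which suggests the limit is 9; verify directly.
|a_n - 9| = |(-1)^n * 5/n| = 5/n for every n >= 1.
Given epsilon > 0, choose a positive integer N > 5/epsilon. Then for all n >= N, |a_n - 9| = 5/n <= 5/N < epsilon.
So by the definition of the limit, lim a_n exists and equals 9.

9


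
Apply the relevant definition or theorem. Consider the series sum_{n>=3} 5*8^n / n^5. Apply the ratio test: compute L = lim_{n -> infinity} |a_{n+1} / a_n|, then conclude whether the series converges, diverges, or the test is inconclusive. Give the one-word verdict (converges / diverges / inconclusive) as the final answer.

Let a_n denote the general term. Form the ratio a_{n+1}/a_n and simplify:
a_{n+1}/a_n = 8*n^5/(n + 1)^5
Take the limit as n -> infinity: L = 8.
Since L = 8 > 1 (or L = infinity), the ratio test implies the series diverges.

diverges


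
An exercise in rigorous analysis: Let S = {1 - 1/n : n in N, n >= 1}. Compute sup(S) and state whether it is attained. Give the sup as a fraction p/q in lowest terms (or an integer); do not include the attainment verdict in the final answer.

Analysis:
- Values: 0, 1/2, 2/3, 3/4, ... strictly increasing.
- Minimum is 0 (n=1); inf = 0 (attained).
- 1 - 1/n -> 1 from below; sup = 1, not attained.
Conclusion: sup(S) = 1, not attained in S.

1


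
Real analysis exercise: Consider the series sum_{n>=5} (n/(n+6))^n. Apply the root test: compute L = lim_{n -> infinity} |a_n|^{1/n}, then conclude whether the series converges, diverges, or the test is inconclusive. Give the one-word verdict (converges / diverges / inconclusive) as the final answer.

Let a_n denote the general term. Form |a_n|^(1/n) and simplify:
|a_n|^(1/n) = n/(n + 6)
Take the limit as n -> infinity: L = 1.
Since L = 1, the root test is inconclusive. (In fact a_n = (n/(n+6))^n -> e^(-6) != 0, so the nth-term test shows divergence; but the root test itself gives no conclusion.)

inconclusive


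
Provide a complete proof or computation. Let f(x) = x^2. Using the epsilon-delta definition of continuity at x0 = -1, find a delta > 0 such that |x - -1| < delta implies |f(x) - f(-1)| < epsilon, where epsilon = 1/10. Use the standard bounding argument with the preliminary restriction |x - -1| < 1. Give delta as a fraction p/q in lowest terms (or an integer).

Factor: |x^2 - (-1)^2| = |x - -1| * |x + -1|.
Impose |x - -1| < 1 first. Then |x + -1| = |(x - -1) + 2*(-1)| <= |x - -1| + 2*|-1| < 1 + 2 = 3.
So |x^2 - (-1)^2| < delta * 3.
We need delta * 3 <= 1/10, i.e. delta <= 1/10/3 = 1/30.
Since 1/30 < 1, this is tighter than 1; take delta = 1/30.
So delta = 1/30 works.

1/30


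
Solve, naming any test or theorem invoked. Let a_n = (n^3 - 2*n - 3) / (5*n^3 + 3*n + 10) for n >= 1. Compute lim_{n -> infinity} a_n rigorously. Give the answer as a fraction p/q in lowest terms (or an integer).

Divide numerator and denominator by n^3, the highest power:
numerator / n^3 = 1 - 2/n^2 - 3/n^3
denominator / n^3 = 5 + 3/n^2 + 10/n^3
As n -> infinity, all terms of the form c/n^k (k >= 1) tend to 0.
So numerator / n^3 -> 1 and denominator / n^3 -> 5.
Therefore lim a_n = 1/5.

1/5


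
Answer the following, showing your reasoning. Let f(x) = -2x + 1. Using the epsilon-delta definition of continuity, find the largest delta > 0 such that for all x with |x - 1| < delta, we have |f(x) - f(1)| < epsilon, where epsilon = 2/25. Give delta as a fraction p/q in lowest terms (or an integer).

We compute f(1) = -2*(1) + 1 = -1.
|f(x) - f(1)| = |-2x + 1 - (-1)| = |-2(x - 1)| = 2|x - 1|.
We need 2|x - 1| < 2/25, i.e. |x - 1| < 2/25 / 2 = 1/25.
So any delta <= 1/25 works. Conversely, if delta > 1/25, then x = 1 + 1/25 satisfies |x - 1| = 1/25 < delta but |f(x) - f(1)| = 2 * 1/25 = 2/25, which is not < 2/25; so no larger delta works.
Hence the largest such delta is 1/25.

1/25


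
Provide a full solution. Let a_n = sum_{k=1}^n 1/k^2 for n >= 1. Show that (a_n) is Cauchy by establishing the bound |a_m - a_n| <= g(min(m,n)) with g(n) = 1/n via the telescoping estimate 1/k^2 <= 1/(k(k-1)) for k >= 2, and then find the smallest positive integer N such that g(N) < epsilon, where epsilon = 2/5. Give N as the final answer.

For m > n >= 1: |a_m - a_n| = sum_{k=n+1}^m 1/k^2.
Use 1/k^2 <= 1/(k(k-1)) = 1/(k-1) - 1/k for k >= 2:
sum_{k=n+1}^m 1/k^2 <= sum_{k=n+1}^m (1/(k-1) - 1/k) = 1/n - 1/m <= 1/n.
By symmetry the same bound holds with n,m swapped, so |a_m - a_n| <= 1/min(m,n) = g(min(m,n)). Since g(n) -> 0, (a_n) is Cauchy.
Now solve g(N) < 2/5: 1/N < 2/5 <=> N > 1/(2/5) = 5/2.
The smallest integer strictly greater than 5/2 is N = 3.
Check: g(3) = 1/3 < 2/5; g(2) = 1/2 >= 2/5. So N = 3.

3


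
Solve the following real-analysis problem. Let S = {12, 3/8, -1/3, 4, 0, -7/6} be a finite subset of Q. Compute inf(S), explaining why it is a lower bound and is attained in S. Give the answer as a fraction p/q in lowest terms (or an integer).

S is finite, so inf(S) = min(S).
Sorted increasing:
-7/6, -1/3, 0, 3/8, 4, 12
The extremum is -7/6.
For every x in S, x >= -7/6. And -7/6 is in S, so it is attained.
Therefore inf(S) = -7/6.

-7/6


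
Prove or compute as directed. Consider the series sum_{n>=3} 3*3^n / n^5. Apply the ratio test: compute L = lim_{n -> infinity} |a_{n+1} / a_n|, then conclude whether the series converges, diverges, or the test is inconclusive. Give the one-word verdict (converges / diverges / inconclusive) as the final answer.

Let a_n denote the general term. Form the ratio a_{n+1}/a_n and simplify:
a_{n+1}/a_n = 3*n^5/(n + 1)^5
Take the limit as n -> infinity: L = 3.
Since L = 3 > 1 (or L = infinity), the ratio test implies the series diverges.

diverges


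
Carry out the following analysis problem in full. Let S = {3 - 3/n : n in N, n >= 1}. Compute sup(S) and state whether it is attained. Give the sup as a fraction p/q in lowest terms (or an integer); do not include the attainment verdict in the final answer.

Analysis:
- Values: 0, 3/2, 2, 9/4, ... strictly increasing.
- Minimum is 0 (n=1); inf = 0 (attained).
- 3 - 3/n -> 3 from below; sup = 3, not attained.
Conclusion: sup(S) = 3, not attained in S.

3


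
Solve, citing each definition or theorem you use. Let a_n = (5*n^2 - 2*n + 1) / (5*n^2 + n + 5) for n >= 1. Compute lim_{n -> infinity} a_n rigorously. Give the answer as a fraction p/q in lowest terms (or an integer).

Divide numerator and denominator by n^2, the highest power:
numerator / n^2 = 5 - 2/n + n^(-2)
denominator / n^2 = 5 + 1/n + 5/n^2
As n -> infinity, all terms of the form c/n^k (k >= 1) tend to 0.
So numerator / n^2 -> 5 and denominator / n^2 -> 5.
Therefore lim a_n = 1.

1


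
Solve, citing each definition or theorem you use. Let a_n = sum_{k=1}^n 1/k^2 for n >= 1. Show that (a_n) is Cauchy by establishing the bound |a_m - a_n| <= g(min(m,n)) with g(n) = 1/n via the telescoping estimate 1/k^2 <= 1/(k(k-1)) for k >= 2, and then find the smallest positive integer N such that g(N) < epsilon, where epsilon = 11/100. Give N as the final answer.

For m > n >= 1: |a_m - a_n| = sum_{k=n+1}^m 1/k^2.
Use 1/k^2 <= 1/(k(k-1)) = 1/(k-1) - 1/k for k >= 2:
sum_{k=n+1}^m 1/k^2 <= sum_{k=n+1}^m (1/(k-1) - 1/k) = 1/n - 1/m <= 1/n.
By symmetry the same bound holds with n,m swapped, so |a_m - a_n| <= 1/min(m,n) = g(min(m,n)). Since g(n) -> 0, (a_n) is Cauchy.
Now solve g(N) < 11/100: 1/N < 11/100 <=> N > 1/(11/100) = 100/11.
The smallest integer strictly greater than 100/11 is N = 10.
Check: g(10) = 1/10 < 11/100; g(9) = 1/9 >= 11/100. So N = 10.

10


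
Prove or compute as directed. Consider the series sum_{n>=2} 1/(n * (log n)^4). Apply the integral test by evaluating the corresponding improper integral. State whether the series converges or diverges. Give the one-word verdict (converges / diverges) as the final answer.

Let f(x) = 1/(x*log(x)^4). Then f is positive, continuous, and decreasing on [2, infinity), so the integral test applies.
Compute the improper integral int_{2}^infinity f(x) dx:
  antiderivative F(x) = -1/(3*log(x)^3).
  F(x) -> 0 as x -> infinity.  int = 0 - F(2) = 1/(3*log(2)^3) < infinity. By the integral test, the series converges.

converges


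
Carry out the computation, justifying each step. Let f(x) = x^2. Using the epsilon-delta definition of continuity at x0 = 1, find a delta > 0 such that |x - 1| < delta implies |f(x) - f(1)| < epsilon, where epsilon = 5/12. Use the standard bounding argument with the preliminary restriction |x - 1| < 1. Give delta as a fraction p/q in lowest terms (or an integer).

Factor: |x^2 - (1)^2| = |x - 1| * |x + 1|.
Impose |x - 1| < 1 first. Then |x + 1| = |(x - 1) + 2*(1)| <= |x - 1| + 2*|1| < 1 + 2 = 3.
So |x^2 - (1)^2| < delta * 3.
We need delta * 3 <= 5/12, i.e. delta <= 5/12/3 = 5/36.
Since 5/36 < 1, this is tighter than 1; take delta = 5/36.
So delta = 5/36 works.

5/36


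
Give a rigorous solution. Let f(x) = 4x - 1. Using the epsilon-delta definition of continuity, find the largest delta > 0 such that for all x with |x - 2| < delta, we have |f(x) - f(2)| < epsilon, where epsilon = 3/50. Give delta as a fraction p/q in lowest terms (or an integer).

We compute f(2) = 4*(2) - 1 = 7.
|f(x) - f(2)| = |4x - 1 - (7)| = |4(x - 2)| = 4|x - 2|.
We need 4|x - 2| < 3/50, i.e. |x - 2| < 3/50 / 4 = 3/200.
So any delta <= 3/200 works. Conversely, if delta > 3/200, then x = 2 + 3/200 satisfies |x - 2| = 3/200 < delta but |f(x) - f(2)| = 4 * 3/200 = 3/50, which is not < 3/50; so no larger delta works.
Hence the largest such delta is 3/200.

3/200


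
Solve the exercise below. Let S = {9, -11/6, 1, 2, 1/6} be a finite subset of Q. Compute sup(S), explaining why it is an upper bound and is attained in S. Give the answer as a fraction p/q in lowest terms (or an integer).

S is finite, so sup(S) = max(S).
Sorted decreasing:
9, 2, 1, 1/6, -11/6
The extremum is 9.
For every x in S, x <= 9. And 9 is in S, so it is attained.
Therefore sup(S) = 9.

9


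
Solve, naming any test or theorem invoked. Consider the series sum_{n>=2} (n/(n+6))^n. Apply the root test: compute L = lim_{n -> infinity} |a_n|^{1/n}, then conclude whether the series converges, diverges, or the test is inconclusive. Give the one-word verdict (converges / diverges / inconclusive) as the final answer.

Let a_n denote the general term. Form |a_n|^(1/n) and simplify:
|a_n|^(1/n) = n/(n + 6)
Take the limit as n -> infinity: L = 1.
Since L = 1, the root test is inconclusive. (In fact a_n = (n/(n+6))^n -> e^(-6) != 0, so the nth-term test shows divergence; but the root test itself gives no conclusion.)

inconclusive


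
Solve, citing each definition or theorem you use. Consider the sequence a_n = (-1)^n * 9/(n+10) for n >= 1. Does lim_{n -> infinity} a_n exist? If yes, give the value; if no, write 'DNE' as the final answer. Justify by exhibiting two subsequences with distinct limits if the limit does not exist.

Examine the behaviour of a_n along subsequences.
Even-n subsequence a_{2k} = 9/(2k+10) -> 0. Odd-n subsequence a_{2k+1} = -9/(2k+11) -> 0. Both tend to 0, which suggests the limit is 0; verify directly.
|a_n - 0| = 9/(n+10) < 9/n for every n >= 1.
Given epsilon > 0, choose a positive integer N > 9/epsilon. Then for all n >= N, |a_n| < 9/n <= 9/N < epsilon.
So by the definition of the limit, lim a_n exists and equals 0.

0


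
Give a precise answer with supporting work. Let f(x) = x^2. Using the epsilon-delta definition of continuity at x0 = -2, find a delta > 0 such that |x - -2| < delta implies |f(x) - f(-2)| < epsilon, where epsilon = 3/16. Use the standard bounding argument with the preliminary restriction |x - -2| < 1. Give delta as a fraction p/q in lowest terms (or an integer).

Factor: |x^2 - (-2)^2| = |x - -2| * |x + -2|.
Impose |x - -2| < 1 first. Then |x + -2| = |(x - -2) + 2*(-2)| <= |x - -2| + 2*|-2| < 1 + 4 = 5.
So |x^2 - (-2)^2| < delta * 5.
We need delta * 5 <= 3/16, i.e. delta <= 3/16/5 = 3/80.
Since 3/80 < 1, this is tighter than 1; take delta = 3/80.
So delta = 3/80 works.

3/80


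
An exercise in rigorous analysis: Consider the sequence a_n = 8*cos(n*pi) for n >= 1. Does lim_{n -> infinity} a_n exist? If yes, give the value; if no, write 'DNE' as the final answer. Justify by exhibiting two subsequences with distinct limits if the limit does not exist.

Examine the behaviour of a_n along subsequences.
cos(n*pi) = (-1)^n, so a_n = 8*(-1)^n. a_{2k} = 8 -> 8. a_{2k+1} = -8 -> -8.
Since these two subsequential limits are 8 and -8, distinct, the full sequence cannot converge (a convergent sequence has all subsequences tending to the same limit). So lim a_n does not exist.

DNE


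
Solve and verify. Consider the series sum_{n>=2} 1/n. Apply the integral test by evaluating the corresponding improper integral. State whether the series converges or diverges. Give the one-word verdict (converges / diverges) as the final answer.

Let f(x) = 1/x. Then f is positive, continuous, and decreasing on [2, infinity), so the integral test applies.
Compute the improper integral int_{2}^infinity f(x) dx:
  antiderivative F(x) = log(x).
  As x -> infinity, log(x) -> infinity.
  So int = infinity - log(2) = infinity. By the integral test, the series diverges.

diverges


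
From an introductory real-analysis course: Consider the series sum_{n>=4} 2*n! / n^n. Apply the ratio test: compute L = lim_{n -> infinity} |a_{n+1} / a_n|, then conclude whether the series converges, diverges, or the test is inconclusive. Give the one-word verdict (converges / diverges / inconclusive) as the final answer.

Let a_n denote the general term. Form the ratio a_{n+1}/a_n and simplify:
a_{n+1}/a_n = (n/(n + 1))^n
Take the limit as n -> infinity: L = exp(-1).
Since L = exp(-1) < 1, the ratio test implies the series converges.

converges


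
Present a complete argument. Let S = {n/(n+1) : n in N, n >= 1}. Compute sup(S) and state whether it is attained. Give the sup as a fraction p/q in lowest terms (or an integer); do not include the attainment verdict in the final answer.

Analysis:
- Values: 1/2, 2/3, 3/4, 4/5, ... strictly increasing.
- Minimum is 1/2 (n=1); inf = 1/2 (attained).
- n/(n+1) = 1 - 1/(n+1) -> 1 from below as n -> infinity, and never equals 1.
- So sup = 1 (not attained).
Conclusion: sup(S) = 1, not attained in S.

1


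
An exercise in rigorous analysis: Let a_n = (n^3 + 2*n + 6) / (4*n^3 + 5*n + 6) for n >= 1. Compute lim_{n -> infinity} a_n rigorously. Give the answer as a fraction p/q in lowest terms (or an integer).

Divide numerator and denominator by n^3, the highest power:
numerator / n^3 = 1 + 2/n^2 + 6/n^3
denominator / n^3 = 4 + 5/n^2 + 6/n^3
As n -> infinity, all terms of the form c/n^k (k >= 1) tend to 0.
So numerator / n^3 -> 1 and denominator / n^3 -> 4.
Therefore lim a_n = 1/4.

1/4


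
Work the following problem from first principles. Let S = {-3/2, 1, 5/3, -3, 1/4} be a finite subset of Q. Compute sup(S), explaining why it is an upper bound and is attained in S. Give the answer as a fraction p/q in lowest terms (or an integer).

S is finite, so sup(S) = max(S).
Sorted decreasing:
5/3, 1, 1/4, -3/2, -3
The extremum is 5/3.
For every x in S, x <= 5/3. And 5/3 is in S, so it is attained.
Therefore sup(S) = 5/3.

5/3


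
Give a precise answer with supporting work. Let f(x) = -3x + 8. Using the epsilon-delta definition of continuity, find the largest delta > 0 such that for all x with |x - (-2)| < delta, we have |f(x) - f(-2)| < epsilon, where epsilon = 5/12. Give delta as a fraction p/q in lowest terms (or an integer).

We compute f(-2) = -3*(-2) + 8 = 14.
|f(x) - f(-2)| = |-3x + 8 - (14)| = |-3(x - (-2))| = 3|x - (-2)|.
We need 3|x - (-2)| < 5/12, i.e. |x - (-2)| < 5/12 / 3 = 5/36.
So any delta <= 5/36 works. Conversely, if delta > 5/36, then x = -2 + 5/36 satisfies |x - (-2)| = 5/36 < delta but |f(x) - f(-2)| = 3 * 5/36 = 5/12, which is not < 5/12; so no larger delta works.
Hence the largest such delta is 5/36.

5/36


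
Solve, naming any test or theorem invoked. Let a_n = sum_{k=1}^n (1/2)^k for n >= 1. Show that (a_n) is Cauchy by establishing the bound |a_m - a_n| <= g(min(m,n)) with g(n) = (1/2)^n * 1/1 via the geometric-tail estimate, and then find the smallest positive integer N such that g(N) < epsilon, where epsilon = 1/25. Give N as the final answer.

For m > n >= 1: |a_m - a_n| = sum_{k=n+1}^m (1/2)^k < sum_{k=n+1}^infinity (1/2)^k = (1/2)^(n+1) / (1 - 1/2) = (1/2)^n * (1/2) * (2/1) = (1/2)^n * 1/1.
So g(n) = (1/2)^n / 1. Since g(n) -> 0, (a_n) is Cauchy.
Now solve g(N) < 1/25: (1/2)^N / 1 < 1/25 <=> 2^N > 1 / (1 * 1/25) = 25.
Check powers of 2: 2^4 = 16 <= 25, 2^5 = 32 > 25.
So the smallest such N is 5. Check: g(5) = 1/(1 * 32) = 1/32 < 1/25.

5


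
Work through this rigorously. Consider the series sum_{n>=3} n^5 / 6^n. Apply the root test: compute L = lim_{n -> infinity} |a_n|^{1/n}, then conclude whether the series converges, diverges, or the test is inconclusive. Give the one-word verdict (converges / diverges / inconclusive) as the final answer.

Let a_n denote the general term. Form |a_n|^(1/n) and simplify:
|a_n|^(1/n) = n^(5/n)/6
Take the limit as n -> infinity: L = 1/6.
Since L = 1/6 < 1, the root test implies convergence.

converges


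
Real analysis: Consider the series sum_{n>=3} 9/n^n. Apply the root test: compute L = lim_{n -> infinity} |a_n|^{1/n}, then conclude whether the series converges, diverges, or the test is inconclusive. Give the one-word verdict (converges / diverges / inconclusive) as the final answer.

Let a_n denote the general term. Form |a_n|^(1/n) and simplify:
|a_n|^(1/n) = 3^(2/n)/n
Take the limit as n -> infinity: L = 0.
Since L = 0 < 1, the root test implies convergence.

converges


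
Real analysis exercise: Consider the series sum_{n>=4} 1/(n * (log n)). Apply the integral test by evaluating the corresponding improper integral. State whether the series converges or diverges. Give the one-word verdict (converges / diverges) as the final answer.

Let f(x) = 1/(x*log(x)). Then f is positive, continuous, and decreasing on [4, infinity), so the integral test applies.
Compute the improper integral int_{4}^infinity f(x) dx:
  antiderivative F(x) = log(log(x)).
  F(x) = log(log(x)) -> infinity as x -> infinity. The integral diverges, so by the integral test, the series diverges.

diverges


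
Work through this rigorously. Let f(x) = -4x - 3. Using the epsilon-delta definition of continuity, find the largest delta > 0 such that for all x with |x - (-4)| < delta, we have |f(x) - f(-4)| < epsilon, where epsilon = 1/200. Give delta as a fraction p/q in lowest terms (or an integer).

We compute f(-4) = -4*(-4) - 3 = 13.
|f(x) - f(-4)| = |-4x - 3 - (13)| = |-4(x - (-4))| = 4|x - (-4)|.
We need 4|x - (-4)| < 1/200, i.e. |x - (-4)| < 1/200 / 4 = 1/800.
So any delta <= 1/800 works. Conversely, if delta > 1/800, then x = -4 + 1/800 satisfies |x - (-4)| = 1/800 < delta but |f(x) - f(-4)| = 4 * 1/800 = 1/200, which is not < 1/200; so no larger delta works.
Hence the largest such delta is 1/800.

1/800


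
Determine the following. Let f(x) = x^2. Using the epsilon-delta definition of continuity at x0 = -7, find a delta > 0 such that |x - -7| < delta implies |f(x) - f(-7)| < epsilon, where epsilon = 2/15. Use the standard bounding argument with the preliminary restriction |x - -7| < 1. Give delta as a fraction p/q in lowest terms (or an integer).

Factor: |x^2 - (-7)^2| = |x - -7| * |x + -7|.
Impose |x - -7| < 1 first. Then |x + -7| = |(x - -7) + 2*(-7)| <= |x - -7| + 2*|-7| < 1 + 14 = 15.
So |x^2 - (-7)^2| < delta * 15.
We need delta * 15 <= 2/15, i.e. delta <= 2/15/15 = 2/225.
Since 2/225 < 1, this is tighter than 1; take delta = 2/225.
So delta = 2/225 works.

2/225


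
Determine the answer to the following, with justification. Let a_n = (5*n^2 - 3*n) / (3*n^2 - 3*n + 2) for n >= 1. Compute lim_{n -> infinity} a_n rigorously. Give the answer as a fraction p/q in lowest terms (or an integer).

Divide numerator and denominator by n^2, the highest power:
numerator / n^2 = 5 - 3/n
denominator / n^2 = 3 - 3/n + 2/n^2
As n -> infinity, all terms of the form c/n^k (k >= 1) tend to 0.
So numerator / n^2 -> 5 and denominator / n^2 -> 3.
Therefore lim a_n = 5/3.

5/3


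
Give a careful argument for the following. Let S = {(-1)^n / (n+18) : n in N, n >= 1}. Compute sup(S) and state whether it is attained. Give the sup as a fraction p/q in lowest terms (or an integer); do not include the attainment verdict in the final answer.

Analysis:
- Values: -1/19, 1/20, -1/21, 1/22, -1/23, ...
- Positive terms (even n): 1/(2+18), 1/(4+18), ... decreasing -> max = 1/20 (n=2).
- Negative terms (odd n): -1/(1+18), -1/(3+18), ... increasing -> min = -1/19 (n=1).
- So sup = 1/20 (attained at n=2); inf = -1/19 (attained at n=1).
Conclusion: sup(S) = 1/20, attained in S.

1/20


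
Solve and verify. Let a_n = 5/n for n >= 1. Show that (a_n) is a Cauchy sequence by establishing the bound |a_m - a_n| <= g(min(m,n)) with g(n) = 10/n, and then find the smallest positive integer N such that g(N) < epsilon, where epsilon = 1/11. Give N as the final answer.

For any m, n >= 1, by the triangle inequality:
|a_m - a_n| = |5/m - 5/n| <= 5*1/m + 5*1/n <= 10/min(m,n).
So g(n) = 10/n bounds the Cauchy difference. Since g(n) -> 0, (a_n) is Cauchy.
Now solve g(N) < 1/11: 10/N < 1/11 <=> N > 10 / (1/11) = 110.
The smallest integer strictly greater than 110 is N = 111.
Check: g(111) = 10/111 = 10/111 < 1/11; g(110) = 1/11 >= 1/11. So N = 111.

111


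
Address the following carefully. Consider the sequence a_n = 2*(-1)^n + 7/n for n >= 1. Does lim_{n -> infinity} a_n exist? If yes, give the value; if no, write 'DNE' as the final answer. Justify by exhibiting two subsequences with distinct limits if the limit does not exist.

Examine the behaviour of a_n along subsequences.
a_{2k} = 2 + 7/(2k) -> 2. a_{2k+1} = -2 + 7/(2k+1) -> -2.
Since these two subsequential limits are 2 and -2, distinct, the full sequence cannot converge (a convergent sequence has all subsequences tending to the same limit). So lim a_n does not exist.

DNE


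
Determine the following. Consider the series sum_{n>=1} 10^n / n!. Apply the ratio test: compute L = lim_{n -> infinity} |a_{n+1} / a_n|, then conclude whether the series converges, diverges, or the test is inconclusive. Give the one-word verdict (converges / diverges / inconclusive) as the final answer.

Let a_n denote the general term. Form the ratio a_{n+1}/a_n and simplify:
a_{n+1}/a_n = 10/(n + 1)
Take the limit as n -> infinity: L = 0.
Since L = 0 < 1, the ratio test implies the series converges.

converges


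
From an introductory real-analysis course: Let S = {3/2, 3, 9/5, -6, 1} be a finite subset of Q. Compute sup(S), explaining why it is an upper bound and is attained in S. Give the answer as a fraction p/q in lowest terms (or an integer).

S is finite, so sup(S) = max(S).
Sorted decreasing:
3, 9/5, 3/2, 1, -6
The extremum is 3.
For every x in S, x <= 3. And 3 is in S, so it is attained.
Therefore sup(S) = 3.

3


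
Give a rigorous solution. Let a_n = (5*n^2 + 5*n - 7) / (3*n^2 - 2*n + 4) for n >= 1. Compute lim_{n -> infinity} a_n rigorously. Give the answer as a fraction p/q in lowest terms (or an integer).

Divide numerator and denominator by n^2, the highest power:
numerator / n^2 = 5 + 5/n - 7/n^2
denominator / n^2 = 3 - 2/n + 4/n^2
As n -> infinity, all terms of the form c/n^k (k >= 1) tend to 0.
So numerator / n^2 -> 5 and denominator / n^2 -> 3.
Therefore lim a_n = 5/3.

5/3


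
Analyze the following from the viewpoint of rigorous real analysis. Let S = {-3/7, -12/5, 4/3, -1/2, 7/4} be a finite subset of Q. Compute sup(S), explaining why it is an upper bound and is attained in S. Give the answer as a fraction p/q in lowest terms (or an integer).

S is finite, so sup(S) = max(S).
Sorted decreasing:
7/4, 4/3, -3/7, -1/2, -12/5
The extremum is 7/4.
For every x in S, x <= 7/4. And 7/4 is in S, so it is attained.
Therefore sup(S) = 7/4.

7/4


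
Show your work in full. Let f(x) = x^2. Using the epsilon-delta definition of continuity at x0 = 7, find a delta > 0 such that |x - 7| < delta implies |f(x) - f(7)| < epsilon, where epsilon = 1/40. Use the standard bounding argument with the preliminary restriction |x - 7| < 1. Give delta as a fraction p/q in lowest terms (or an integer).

Factor: |x^2 - (7)^2| = |x - 7| * |x + 7|.
Impose |x - 7| < 1 first. Then |x + 7| = |(x - 7) + 2*(7)| <= |x - 7| + 2*|7| < 1 + 14 = 15.
So |x^2 - (7)^2| < delta * 15.
We need delta * 15 <= 1/40, i.e. delta <= 1/40/15 = 1/600.
Since 1/600 < 1, this is tighter than 1; take delta = 1/600.
So delta = 1/600 works.

1/600


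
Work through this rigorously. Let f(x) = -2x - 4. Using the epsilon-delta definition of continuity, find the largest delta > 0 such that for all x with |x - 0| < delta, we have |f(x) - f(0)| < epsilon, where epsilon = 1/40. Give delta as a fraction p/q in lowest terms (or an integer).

We compute f(0) = -2*(0) - 4 = -4.
|f(x) - f(0)| = |-2x - 4 - (-4)| = |-2(x - 0)| = 2|x - 0|.
We need 2|x - 0| < 1/40, i.e. |x - 0| < 1/40 / 2 = 1/80.
So any delta <= 1/80 works. Conversely, if delta > 1/80, then x = 0 + 1/80 satisfies |x - 0| = 1/80 < delta but |f(x) - f(0)| = 2 * 1/80 = 1/40, which is not < 1/40; so no larger delta works.
Hence the largest such delta is 1/80.

1/80


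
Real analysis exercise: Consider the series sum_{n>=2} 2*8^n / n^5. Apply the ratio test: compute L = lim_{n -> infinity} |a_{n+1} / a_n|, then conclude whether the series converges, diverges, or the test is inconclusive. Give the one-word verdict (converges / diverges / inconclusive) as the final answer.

Let a_n denote the general term. Form the ratio a_{n+1}/a_n and simplify:
a_{n+1}/a_n = 8*n^5/(n + 1)^5
Take the limit as n -> infinity: L = 8.
Since L = 8 > 1 (or L = infinity), the ratio test implies the series diverges.

diverges


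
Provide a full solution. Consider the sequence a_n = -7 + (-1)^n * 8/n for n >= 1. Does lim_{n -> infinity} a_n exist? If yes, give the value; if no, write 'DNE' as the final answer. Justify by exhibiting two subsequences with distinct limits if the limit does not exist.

Examine the behaviour of a_n along subsequences.
Even-n subsequence a_{2k} = -7 + 8/(2k) -> -7. Odd-n subsequence a_{2k+1} = -7 - 8/(2k+1) -> -7. Both tend to -7, which suggests the limit is -7; verify directly.
|a_n - (-7)| = |(-1)^n * 8/n| = 8/n for every n >= 1.
Given epsilon > 0, choose a positive integer N > 8/epsilon. Then for all n >= N, |a_n - (-7)| = 8/n <= 8/N < epsilon.
So by the definition of the limit, lim a_n exists and equals -7.

-7


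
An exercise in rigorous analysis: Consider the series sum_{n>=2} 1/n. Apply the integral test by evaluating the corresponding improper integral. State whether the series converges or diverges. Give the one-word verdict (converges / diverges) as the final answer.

Let f(x) = 1/x. Then f is positive, continuous, and decreasing on [2, infinity), so the integral test applies.
Compute the improper integral int_{2}^infinity f(x) dx:
  antiderivative F(x) = log(x).
  As x -> infinity, log(x) -> infinity.
  So int = infinity - log(2) = infinity. By the integral test, the series diverges.

diverges


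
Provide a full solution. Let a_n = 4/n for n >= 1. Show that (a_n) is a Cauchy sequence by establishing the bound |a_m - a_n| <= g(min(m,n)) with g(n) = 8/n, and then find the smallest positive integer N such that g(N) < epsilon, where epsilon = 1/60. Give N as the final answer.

For any m, n >= 1, by the triangle inequality:
|a_m - a_n| = |4/m - 4/n| <= 4*1/m + 4*1/n <= 8/min(m,n).
So g(n) = 8/n bounds the Cauchy difference. Since g(n) -> 0, (a_n) is Cauchy.
Now solve g(N) < 1/60: 8/N < 1/60 <=> N > 8 / (1/60) = 480.
The smallest integer strictly greater than 480 is N = 481.
Check: g(481) = 8/481 = 8/481 < 1/60; g(480) = 1/60 >= 1/60. So N = 481.

481


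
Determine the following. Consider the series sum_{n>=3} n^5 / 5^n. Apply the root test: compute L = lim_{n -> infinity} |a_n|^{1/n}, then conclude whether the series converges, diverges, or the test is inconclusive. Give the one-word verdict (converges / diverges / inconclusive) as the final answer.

Let a_n denote the general term. Form |a_n|^(1/n) and simplify:
|a_n|^(1/n) = n^(5/n)/5
Take the limit as n -> infinity: L = 1/5.
Since L = 1/5 < 1, the root test implies convergence.

converges


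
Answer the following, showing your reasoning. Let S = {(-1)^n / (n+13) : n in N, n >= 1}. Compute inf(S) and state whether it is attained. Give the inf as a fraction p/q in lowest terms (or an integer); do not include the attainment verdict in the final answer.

Analysis:
- Values: -1/14, 1/15, -1/16, 1/17, -1/18, ...
- Positive terms (even n): 1/(2+13), 1/(4+13), ... decreasing -> max = 1/15 (n=2).
- Negative terms (odd n): -1/(1+13), -1/(3+13), ... increasing -> min = -1/14 (n=1).
- So sup = 1/15 (attained at n=2); inf = -1/14 (attained at n=1).
Conclusion: inf(S) = -1/14, attained in S.

-1/14


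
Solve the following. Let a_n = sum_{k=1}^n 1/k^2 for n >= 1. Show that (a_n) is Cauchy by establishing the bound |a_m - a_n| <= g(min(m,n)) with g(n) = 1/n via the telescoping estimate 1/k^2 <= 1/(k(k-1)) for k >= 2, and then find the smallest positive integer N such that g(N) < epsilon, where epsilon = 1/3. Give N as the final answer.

For m > n >= 1: |a_m - a_n| = sum_{k=n+1}^m 1/k^2.
Use 1/k^2 <= 1/(k(k-1)) = 1/(k-1) - 1/k for k >= 2:
sum_{k=n+1}^m 1/k^2 <= sum_{k=n+1}^m (1/(k-1) - 1/k) = 1/n - 1/m <= 1/n.
By symmetry the same bound holds with n,m swapped, so |a_m - a_n| <= 1/min(m,n) = g(min(m,n)). Since g(n) -> 0, (a_n) is Cauchy.
Now solve g(N) < 1/3: 1/N < 1/3 <=> N > 1/(1/3) = 3.
The smallest integer strictly greater than 3 is N = 4.
Check: g(4) = 1/4 < 1/3; g(3) = 1/3 >= 1/3. So N = 4.

4


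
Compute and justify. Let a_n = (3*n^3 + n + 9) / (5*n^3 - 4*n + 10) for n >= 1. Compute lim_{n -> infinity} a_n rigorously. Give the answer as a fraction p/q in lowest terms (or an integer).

Divide numerator and denominator by n^3, the highest power:
numerator / n^3 = 3 + n^(-2) + 9/n^3
denominator / n^3 = 5 - 4/n^2 + 10/n^3
As n -> infinity, all terms of the form c/n^k (k >= 1) tend to 0.
So numerator / n^3 -> 3 and denominator / n^3 -> 5.
Therefore lim a_n = 3/5.

3/5


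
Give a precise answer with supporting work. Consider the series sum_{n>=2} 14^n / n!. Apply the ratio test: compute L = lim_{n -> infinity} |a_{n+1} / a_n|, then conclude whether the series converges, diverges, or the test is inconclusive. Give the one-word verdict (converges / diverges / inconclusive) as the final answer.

Let a_n denote the general term. Form the ratio a_{n+1}/a_n and simplify:
a_{n+1}/a_n = 14/(n + 1)
Take the limit as n -> infinity: L = 0.
Since L = 0 < 1, the ratio test implies the series converges.

converges


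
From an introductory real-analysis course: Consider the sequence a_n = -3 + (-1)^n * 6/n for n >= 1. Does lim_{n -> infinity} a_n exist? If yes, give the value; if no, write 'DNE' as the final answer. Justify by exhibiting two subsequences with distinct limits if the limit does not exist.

Examine the behaviour of a_n along subsequences.
Even-n subsequence a_{2k} = -3 + 6/(2k) -> -3. Odd-n subsequence a_{2k+1} = -3 - 6/(2k+1) -> -3. Both tend to -3, which suggests the limit is -3; verify directly.
|a_n - (-3)| = |(-1)^n * 6/n| = 6/n for every n >= 1.
Given epsilon > 0, choose a positive integer N > 6/epsilon. Then for all n >= N, |a_n - (-3)| = 6/n <= 6/N < epsilon.
So by the definition of the limit, lim a_n exists and equals -3.

-3
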